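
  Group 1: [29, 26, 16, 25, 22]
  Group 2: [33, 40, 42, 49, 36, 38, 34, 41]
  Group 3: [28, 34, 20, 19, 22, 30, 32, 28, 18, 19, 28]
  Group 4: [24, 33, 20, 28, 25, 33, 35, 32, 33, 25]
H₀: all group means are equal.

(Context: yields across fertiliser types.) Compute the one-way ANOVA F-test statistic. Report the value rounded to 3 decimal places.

test statistic = 13.127

Group means [23.60, 39.12, 25.27, 28.80], grand mean 29.324
SSB = Σnᵢ(x̄ᵢ−x̄)² = 1115.584; SSW = ΣΣ(x−x̄ᵢ)² = 849.857
MSB = 1115.584/3 = 371.8615; MSW = 849.857/30 = 28.3286
F = MSB/MSW = 13.1267
df = (3, 30)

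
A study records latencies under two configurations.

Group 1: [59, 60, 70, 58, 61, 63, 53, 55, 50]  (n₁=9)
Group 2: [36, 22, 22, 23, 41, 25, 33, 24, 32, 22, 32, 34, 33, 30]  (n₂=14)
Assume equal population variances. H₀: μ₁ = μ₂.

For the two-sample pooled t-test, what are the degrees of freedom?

degrees of freedom = 21

df = n₁ + n₂ − 2 = 9 + 14 − 2 = 21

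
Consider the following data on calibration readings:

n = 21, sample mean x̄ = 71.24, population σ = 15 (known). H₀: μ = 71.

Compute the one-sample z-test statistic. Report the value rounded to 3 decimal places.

SE = σ/√n = 15/√21 = 3.2733
z = (x̄−μ₀)/SE = (71.24−71)/3.2733 = 0.0733

test statistic = 0.073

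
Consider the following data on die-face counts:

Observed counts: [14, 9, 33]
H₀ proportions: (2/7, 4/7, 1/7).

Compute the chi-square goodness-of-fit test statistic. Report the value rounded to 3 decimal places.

test statistic = 94.906

n = 56; E_i = n·p_i = [16.00, 32.00, 8.00]
χ² = (14−16.00)²/16.00 + (9−32.00)²/32.00 + (33−8.00)²/8.00 = 94.9062
df = 2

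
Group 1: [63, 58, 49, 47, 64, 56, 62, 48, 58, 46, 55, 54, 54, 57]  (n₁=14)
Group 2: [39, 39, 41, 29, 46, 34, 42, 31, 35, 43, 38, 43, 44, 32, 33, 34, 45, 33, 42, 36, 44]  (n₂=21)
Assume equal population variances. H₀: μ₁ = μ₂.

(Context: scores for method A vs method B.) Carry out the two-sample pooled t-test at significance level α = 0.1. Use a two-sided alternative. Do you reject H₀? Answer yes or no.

x̄₁=55.071, s₁=5.876, n₁=14
x̄₂=38.238, s₂=5.186, n₂=21
s_p² = [13·5.876² + 20·5.186²]/33 = 29.9012
SE = √(s_p²·(1/14+1/21)) = 1.8867
t = (55.071−38.238)/1.8867 = 8.9221
df = 33
p-value (two-sided) = 0.00000
At α=0.1: p < α → reject H₀

reject H₀: yes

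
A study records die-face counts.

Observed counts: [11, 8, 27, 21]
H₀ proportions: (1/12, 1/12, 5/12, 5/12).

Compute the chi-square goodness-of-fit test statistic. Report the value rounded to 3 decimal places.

test statistic = 8.045

n = 67; E_i = n·p_i = [5.58, 5.58, 27.92, 27.92]
χ² = (11−5.58)²/5.58 + (8−5.58)²/5.58 + (27−27.92)²/27.92 + (21−27.92)²/27.92 = 8.0448
df = 3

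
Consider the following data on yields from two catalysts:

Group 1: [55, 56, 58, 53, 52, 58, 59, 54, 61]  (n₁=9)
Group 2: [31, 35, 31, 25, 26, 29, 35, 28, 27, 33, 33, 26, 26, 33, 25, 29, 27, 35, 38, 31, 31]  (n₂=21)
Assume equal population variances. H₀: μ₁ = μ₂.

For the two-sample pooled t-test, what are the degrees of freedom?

degrees of freedom = 28

df = n₁ + n₂ − 2 = 9 + 21 − 2 = 28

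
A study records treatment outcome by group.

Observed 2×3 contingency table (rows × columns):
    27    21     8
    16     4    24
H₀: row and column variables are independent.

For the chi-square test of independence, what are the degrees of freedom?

degrees of freedom = 2

df = (r−1)(c−1) = (2−1)·(3−1) = 2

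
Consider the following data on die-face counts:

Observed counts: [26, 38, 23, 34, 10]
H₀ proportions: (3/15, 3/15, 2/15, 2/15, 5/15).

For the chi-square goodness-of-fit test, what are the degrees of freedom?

df = k − 1 = 5 − 1 = 4

degrees of freedom = 4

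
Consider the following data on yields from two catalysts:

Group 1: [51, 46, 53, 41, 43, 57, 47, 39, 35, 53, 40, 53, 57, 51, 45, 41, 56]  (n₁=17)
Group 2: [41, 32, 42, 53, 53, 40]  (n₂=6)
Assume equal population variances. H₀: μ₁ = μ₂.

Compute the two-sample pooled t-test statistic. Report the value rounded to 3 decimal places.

x̄₁=47.529, s₁=6.920, n₁=17
x̄₂=43.500, s₂=8.167, n₂=6
s_p² = [16·6.920² + 5·8.167²]/21 = 52.3683
SE = √(s_p²·(1/17+1/6)) = 3.4364
t = (47.529−43.500)/3.4364 = 1.1726
df = 21

test statistic = 1.173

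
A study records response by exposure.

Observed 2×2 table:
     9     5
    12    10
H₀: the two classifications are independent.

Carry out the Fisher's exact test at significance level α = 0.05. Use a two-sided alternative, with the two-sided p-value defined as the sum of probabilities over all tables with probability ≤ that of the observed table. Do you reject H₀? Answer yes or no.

Margins: r₁=14, r₂=22, c₁=21, c₂=15, n=36
p_obs = C(14,9)·C(22,12)/C(36,21); sum pmf over tables with pmf ≤ p_obs
p-value (two-sided) = 0.73172
At α=0.05: p ≥ α → fail to reject H₀

reject H₀: no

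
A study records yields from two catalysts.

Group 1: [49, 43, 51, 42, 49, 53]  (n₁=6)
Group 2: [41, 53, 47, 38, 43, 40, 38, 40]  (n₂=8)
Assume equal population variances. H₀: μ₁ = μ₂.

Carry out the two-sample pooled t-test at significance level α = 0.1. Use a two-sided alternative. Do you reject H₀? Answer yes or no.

reject H₀: yes

x̄₁=47.833, s₁=4.401, n₁=6
x̄₂=42.500, s₂=5.155, n₂=8
s_p² = [5·4.401² + 7·5.155²]/12 = 23.5694
SE = √(s_p²·(1/6+1/8)) = 2.6219
t = (47.833−42.500)/2.6219 = 2.0341
df = 12
p-value (two-sided) = 0.06466
At α=0.1: p < α → reject H₀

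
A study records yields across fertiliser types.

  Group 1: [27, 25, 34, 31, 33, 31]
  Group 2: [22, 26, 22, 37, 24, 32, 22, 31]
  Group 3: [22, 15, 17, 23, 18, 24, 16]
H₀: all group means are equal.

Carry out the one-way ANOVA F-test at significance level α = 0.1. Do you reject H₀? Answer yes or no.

reject H₀: yes

Group means [30.17, 27.00, 19.29], grand mean 25.333
SSB = Σnᵢ(x̄ᵢ−x̄)² = 418.405; SSW = ΣΣ(x−x̄ᵢ)² = 366.262
MSB = 418.405/2 = 209.2024; MSW = 366.262/18 = 20.3479
F = MSB/MSW = 10.2813
df = (2, 18)
p-value (upper-tail) = 0.00105
At α=0.1: p < α → reject H₀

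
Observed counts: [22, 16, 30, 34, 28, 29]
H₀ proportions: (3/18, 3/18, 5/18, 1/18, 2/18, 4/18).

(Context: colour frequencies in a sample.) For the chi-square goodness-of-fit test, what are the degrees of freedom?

degrees of freedom = 5

df = k − 1 = 6 − 1 = 5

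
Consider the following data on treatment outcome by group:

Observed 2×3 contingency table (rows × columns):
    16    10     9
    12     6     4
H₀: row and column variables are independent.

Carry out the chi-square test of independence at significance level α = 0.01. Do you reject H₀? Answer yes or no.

Row totals [35, 22], col totals [28, 16, 13], n=57
χ² = (16−17.19)²/17.19 + (10−9.82)²/9.82 + (9−7.98)²/7.98 + (12−10.81)²/10.81 + (6−6.18)²/6.18 + (4−5.02)²/5.02 = 0.5587
df = 2
p-value (upper-tail) = 0.75629
At α=0.01: p ≥ α → fail to reject H₀

reject H₀: no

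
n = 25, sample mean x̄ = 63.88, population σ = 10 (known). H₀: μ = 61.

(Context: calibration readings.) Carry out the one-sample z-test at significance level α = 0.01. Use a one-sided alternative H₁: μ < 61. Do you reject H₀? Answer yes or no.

SE = σ/√n = 10/√25 = 2.0000
z = (x̄−μ₀)/SE = (63.88−61)/2.0000 = 1.4400
p-value (one-sided, H₁ less) = 0.92507
At α=0.01: p ≥ α → fail to reject H₀

reject H₀: no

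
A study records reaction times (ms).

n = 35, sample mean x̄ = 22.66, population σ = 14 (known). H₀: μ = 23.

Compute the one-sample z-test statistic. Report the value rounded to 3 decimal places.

test statistic = -0.144

SE = σ/√n = 14/√35 = 2.3664
z = (x̄−μ₀)/SE = (22.66−23)/2.3664 = -0.1437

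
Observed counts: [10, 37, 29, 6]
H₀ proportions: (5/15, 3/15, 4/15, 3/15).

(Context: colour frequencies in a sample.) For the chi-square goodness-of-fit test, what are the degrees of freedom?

df = k − 1 = 4 − 1 = 3

degrees of freedom = 3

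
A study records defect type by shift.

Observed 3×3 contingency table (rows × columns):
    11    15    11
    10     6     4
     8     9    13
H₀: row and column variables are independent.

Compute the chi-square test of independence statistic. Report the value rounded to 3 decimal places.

test statistic = 5.046

Row totals [37, 20, 30], col totals [29, 30, 28], n=87
χ² = (11−12.33)²/12.33 + (15−12.76)²/12.76 + (11−11.91)²/11.91 + (10−6.67)²/6.67 + (6−6.90)²/6.90 + (4−6.44)²/6.44 + (8−10.00)²/10.00 + (9−10.34)²/10.34 + (13−9.66)²/9.66 = 5.0464
df = 4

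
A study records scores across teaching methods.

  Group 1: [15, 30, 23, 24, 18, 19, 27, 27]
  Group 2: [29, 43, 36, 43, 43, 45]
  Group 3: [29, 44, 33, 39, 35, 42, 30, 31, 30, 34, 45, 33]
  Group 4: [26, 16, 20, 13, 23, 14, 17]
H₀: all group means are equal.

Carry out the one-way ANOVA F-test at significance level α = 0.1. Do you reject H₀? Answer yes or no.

Group means [22.88, 39.83, 35.42, 18.43], grand mean 29.576
SSB = Σnᵢ(x̄ᵢ−x̄)² = 2269.721; SSW = ΣΣ(x−x̄ᵢ)² = 868.339
MSB = 2269.721/3 = 756.5738; MSW = 868.339/29 = 29.9427
F = MSB/MSW = 25.2674
df = (3, 29)
p-value (upper-tail) = 0.00000
At α=0.1: p < α → reject H₀

reject H₀: yes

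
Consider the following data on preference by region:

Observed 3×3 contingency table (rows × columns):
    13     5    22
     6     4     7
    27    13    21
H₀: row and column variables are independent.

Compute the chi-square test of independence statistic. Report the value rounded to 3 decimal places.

test statistic = 4.607

Row totals [40, 17, 61], col totals [46, 22, 50], n=118
χ² = (13−15.59)²/15.59 + (5−7.46)²/7.46 + (22−16.95)²/16.95 + (6−6.63)²/6.63 + (4−3.17)²/3.17 + (7−7.20)²/7.20 + (27−23.78)²/23.78 + (13−11.37)²/11.37 + (21−25.85)²/25.85 = 4.6070
df = 4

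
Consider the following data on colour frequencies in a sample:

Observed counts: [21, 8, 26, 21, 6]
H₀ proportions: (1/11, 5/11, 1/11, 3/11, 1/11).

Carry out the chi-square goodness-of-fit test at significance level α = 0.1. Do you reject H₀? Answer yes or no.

reject H₀: yes

n = 82; E_i = n·p_i = [7.45, 37.27, 7.45, 22.36, 7.45]
χ² = (21−7.45)²/7.45 + (8−37.27)²/37.27 + (26−7.45)²/7.45 + (21−22.36)²/22.36 + (6−7.45)²/7.45 = 94.1073
df = 4
p-value (upper-tail) = 0.00000
At α=0.1: p < α → reject H₀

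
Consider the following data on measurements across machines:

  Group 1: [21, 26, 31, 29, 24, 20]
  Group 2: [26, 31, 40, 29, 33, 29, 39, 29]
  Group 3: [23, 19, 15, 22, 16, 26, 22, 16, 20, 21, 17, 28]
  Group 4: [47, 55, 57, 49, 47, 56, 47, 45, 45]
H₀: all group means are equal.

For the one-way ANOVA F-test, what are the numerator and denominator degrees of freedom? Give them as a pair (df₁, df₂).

degrees of freedom = [3, 31]

k = 4 groups, N = 35 total
df = (k−1, N−k) = (4−1, 35−4) = (3, 31)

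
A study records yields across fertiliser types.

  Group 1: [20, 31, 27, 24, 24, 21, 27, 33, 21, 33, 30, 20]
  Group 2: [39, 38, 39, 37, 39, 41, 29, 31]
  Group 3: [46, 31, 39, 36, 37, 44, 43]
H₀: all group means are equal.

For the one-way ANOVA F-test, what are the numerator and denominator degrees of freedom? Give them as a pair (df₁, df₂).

degrees of freedom = [2, 24]

k = 3 groups, N = 27 total
df = (k−1, N−k) = (3−1, 27−3) = (2, 24)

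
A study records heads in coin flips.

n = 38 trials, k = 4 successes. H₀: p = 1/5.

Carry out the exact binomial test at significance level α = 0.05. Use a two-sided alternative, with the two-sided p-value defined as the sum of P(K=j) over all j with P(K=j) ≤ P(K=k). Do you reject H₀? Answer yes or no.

Exact binomial: n=38, k=4, p₀=1/5=0.2000
P(X=j) = C(n,j)·p₀^j·(1−p₀)^(n−j); p = Σ P(X=j) over j with P(X=j) ≤ P(X=4)
p-value (two-sided) = 0.22046
At α=0.05: p ≥ α → fail to reject H₀

reject H₀: no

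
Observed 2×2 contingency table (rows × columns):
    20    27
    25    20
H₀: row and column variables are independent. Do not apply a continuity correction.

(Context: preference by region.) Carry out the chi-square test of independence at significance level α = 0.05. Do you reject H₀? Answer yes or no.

Row totals [47, 45], col totals [45, 47], n=92
χ² = (20−22.99)²/22.99 + (27−24.01)²/24.01 + (25−22.01)²/22.01 + (20−22.99)²/22.99 = 1.5554
df = 1
p-value (upper-tail) = 0.21235
At α=0.05: p ≥ α → fail to reject H₀

reject H₀: no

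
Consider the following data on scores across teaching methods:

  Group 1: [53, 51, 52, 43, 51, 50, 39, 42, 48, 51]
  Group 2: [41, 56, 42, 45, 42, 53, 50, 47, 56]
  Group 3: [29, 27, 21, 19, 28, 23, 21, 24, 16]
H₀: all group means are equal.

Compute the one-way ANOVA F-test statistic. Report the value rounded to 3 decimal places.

Group means [48.00, 48.00, 23.11], grand mean 40.000
SSB = Σnᵢ(x̄ᵢ−x̄)² = 3783.111; SSW = ΣΣ(x−x̄ᵢ)² = 652.889
MSB = 3783.111/2 = 1891.5556; MSW = 652.889/25 = 26.1156
F = MSB/MSW = 72.4302
df = (2, 25)

test statistic = 72.430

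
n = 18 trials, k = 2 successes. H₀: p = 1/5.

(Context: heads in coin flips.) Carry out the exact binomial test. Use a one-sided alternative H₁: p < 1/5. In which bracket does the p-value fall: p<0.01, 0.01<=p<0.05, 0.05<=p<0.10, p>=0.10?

p-value bracket: p>=0.10

Exact binomial: n=18, k=2, p₀=1/5=0.2000
P(X≤2) from Σ C(n,i)·p₀^i·(1−p₀)^(n−i)
p-value (one-sided, H₁ less) = 0.27134
→ bracket: p>=0.10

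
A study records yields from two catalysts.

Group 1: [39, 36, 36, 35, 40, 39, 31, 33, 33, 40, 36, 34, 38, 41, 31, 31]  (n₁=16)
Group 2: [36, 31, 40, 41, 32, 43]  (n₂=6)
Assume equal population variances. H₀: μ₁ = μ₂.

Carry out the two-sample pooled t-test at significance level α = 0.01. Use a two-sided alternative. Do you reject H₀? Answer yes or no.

x̄₁=35.812, s₁=3.430, n₁=16
x̄₂=37.167, s₂=4.956, n₂=6
s_p² = [15·3.430² + 5·4.956²]/20 = 14.9635
SE = √(s_p²·(1/16+1/6)) = 1.8518
t = (35.812−37.167)/1.8518 = -0.7313
df = 20
p-value (two-sided) = 0.47309
At α=0.01: p ≥ α → fail to reject H₀

reject H₀: no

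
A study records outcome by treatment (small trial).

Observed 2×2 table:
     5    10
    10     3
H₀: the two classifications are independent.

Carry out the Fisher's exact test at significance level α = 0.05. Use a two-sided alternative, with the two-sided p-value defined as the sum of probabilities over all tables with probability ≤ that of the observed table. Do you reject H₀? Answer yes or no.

Margins: r₁=15, r₂=13, c₁=15, c₂=13, n=28
p_obs = C(15,5)·C(13,10)/C(28,15); sum pmf over tables with pmf ≤ p_obs
p-value (two-sided) = 0.02964
At α=0.05: p < α → reject H₀

reject H₀: yes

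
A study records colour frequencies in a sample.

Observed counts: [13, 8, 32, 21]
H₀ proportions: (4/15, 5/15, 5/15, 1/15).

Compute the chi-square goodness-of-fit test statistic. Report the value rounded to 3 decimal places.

n = 74; E_i = n·p_i = [19.73, 24.67, 24.67, 4.93]
χ² = (13−19.73)²/19.73 + (8−24.67)²/24.67 + (32−24.67)²/24.67 + (21−4.93)²/4.93 = 68.0642
df = 3

test statistic = 68.064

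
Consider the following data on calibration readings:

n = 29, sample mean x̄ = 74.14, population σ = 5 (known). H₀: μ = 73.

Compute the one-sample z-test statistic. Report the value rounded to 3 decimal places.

test statistic = 1.228

SE = σ/√n = 5/√29 = 0.9285
z = (x̄−μ₀)/SE = (74.14−73)/0.9285 = 1.2278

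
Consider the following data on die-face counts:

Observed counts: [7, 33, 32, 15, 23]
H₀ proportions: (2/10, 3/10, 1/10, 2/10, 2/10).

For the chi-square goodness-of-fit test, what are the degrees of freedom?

degrees of freedom = 4

df = k − 1 = 5 − 1 = 4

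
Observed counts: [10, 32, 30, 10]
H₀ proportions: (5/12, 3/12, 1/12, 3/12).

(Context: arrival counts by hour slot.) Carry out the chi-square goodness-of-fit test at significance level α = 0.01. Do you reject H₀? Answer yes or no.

n = 82; E_i = n·p_i = [34.17, 20.50, 6.83, 20.50]
χ² = (10−34.17)²/34.17 + (32−20.50)²/20.50 + (30−6.83)²/6.83 + (10−20.50)²/20.50 = 107.4634
df = 3
p-value (upper-tail) = 0.00000
At α=0.01: p < α → reject H₀

reject H₀: yes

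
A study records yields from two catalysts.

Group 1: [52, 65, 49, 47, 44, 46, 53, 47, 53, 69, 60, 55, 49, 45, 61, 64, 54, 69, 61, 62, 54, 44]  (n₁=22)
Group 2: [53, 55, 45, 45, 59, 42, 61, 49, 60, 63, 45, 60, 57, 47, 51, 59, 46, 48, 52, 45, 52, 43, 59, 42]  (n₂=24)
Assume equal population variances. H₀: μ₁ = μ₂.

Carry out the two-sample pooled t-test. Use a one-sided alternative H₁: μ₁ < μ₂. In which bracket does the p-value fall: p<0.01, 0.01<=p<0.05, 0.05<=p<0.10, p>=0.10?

x̄₁=54.682, s₁=8.044, n₁=22
x̄₂=51.583, s₂=6.827, n₂=24
s_p² = [21·8.044² + 23·6.827²]/44 = 55.2410
SE = √(s_p²·(1/22+1/24)) = 2.1938
t = (54.682−51.583)/2.1938 = 1.4124
df = 44
p-value (one-sided, H₁ less) = 0.91757
→ bracket: p>=0.10

p-value bracket: p>=0.10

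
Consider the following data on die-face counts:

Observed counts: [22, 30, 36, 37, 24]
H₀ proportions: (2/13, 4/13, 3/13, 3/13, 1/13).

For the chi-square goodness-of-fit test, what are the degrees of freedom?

degrees of freedom = 4

df = k − 1 = 5 − 1 = 4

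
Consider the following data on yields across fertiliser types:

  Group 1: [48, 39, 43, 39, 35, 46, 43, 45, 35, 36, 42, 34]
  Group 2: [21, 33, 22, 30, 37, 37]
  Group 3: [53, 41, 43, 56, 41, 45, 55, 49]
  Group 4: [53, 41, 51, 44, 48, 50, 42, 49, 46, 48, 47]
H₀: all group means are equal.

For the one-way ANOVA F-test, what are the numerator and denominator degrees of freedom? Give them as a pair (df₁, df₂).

k = 4 groups, N = 37 total
df = (k−1, N−k) = (4−1, 37−4) = (3, 33)

degrees of freedom = [3, 33]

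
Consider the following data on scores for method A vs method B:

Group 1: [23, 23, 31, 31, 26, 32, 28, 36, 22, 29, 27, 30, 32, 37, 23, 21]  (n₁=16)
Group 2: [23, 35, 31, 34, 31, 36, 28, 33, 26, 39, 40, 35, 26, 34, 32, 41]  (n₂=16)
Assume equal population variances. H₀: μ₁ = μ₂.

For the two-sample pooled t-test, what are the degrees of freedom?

df = n₁ + n₂ − 2 = 16 + 16 − 2 = 30

degrees of freedom = 30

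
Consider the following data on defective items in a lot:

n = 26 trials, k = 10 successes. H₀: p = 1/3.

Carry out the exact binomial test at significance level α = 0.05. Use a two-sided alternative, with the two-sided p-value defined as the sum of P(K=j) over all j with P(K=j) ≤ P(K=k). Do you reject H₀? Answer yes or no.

Exact binomial: n=26, k=10, p₀=1/3=0.3333
P(X=j) = C(n,j)·p₀^j·(1−p₀)^(n−j); p = Σ P(X=j) over j with P(X=j) ≤ P(X=10)
p-value (two-sided) = 0.67776
At α=0.05: p ≥ α → fail to reject H₀

reject H₀: no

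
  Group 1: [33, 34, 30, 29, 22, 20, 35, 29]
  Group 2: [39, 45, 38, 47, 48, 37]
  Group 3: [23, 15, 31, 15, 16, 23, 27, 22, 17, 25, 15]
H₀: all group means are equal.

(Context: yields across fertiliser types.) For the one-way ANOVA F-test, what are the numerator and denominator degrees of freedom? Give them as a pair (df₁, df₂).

degrees of freedom = [2, 22]

k = 3 groups, N = 25 total
df = (k−1, N−k) = (3−1, 25−3) = (2, 22)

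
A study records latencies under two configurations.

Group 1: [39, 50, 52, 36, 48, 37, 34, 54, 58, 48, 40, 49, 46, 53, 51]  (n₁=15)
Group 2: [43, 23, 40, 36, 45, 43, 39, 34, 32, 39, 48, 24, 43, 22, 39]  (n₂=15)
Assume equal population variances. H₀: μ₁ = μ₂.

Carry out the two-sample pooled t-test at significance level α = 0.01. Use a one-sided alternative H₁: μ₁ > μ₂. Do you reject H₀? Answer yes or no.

reject H₀: yes

x̄₁=46.333, s₁=7.365, n₁=15
x̄₂=36.667, s₂=8.182, n₂=15
s_p² = [14·7.365² + 14·8.182²]/28 = 60.5952
SE = √(s_p²·(1/15+1/15)) = 2.8424
t = (46.333−36.667)/2.8424 = 3.4009
df = 28
p-value (one-sided, H₁ greater) = 0.00102
At α=0.01: p < α → reject H₀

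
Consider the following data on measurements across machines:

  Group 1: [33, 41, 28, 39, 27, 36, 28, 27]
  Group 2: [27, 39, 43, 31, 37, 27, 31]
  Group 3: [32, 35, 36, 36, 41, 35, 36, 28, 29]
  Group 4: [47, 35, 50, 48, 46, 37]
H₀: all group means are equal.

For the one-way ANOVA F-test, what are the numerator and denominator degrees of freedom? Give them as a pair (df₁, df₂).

k = 4 groups, N = 30 total
df = (k−1, N−k) = (4−1, 30−4) = (3, 26)

degrees of freedom = [3, 26]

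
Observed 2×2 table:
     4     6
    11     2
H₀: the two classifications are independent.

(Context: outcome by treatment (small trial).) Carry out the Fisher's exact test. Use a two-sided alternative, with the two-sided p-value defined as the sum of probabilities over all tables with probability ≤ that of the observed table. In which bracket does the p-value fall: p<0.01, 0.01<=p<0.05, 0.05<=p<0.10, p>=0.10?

Margins: r₁=10, r₂=13, c₁=15, c₂=8, n=23
p_obs = C(10,4)·C(13,11)/C(23,15); sum pmf over tables with pmf ≤ p_obs
p-value (two-sided) = 0.03931
→ bracket: 0.01<=p<0.05

p-value bracket: 0.01<=p<0.05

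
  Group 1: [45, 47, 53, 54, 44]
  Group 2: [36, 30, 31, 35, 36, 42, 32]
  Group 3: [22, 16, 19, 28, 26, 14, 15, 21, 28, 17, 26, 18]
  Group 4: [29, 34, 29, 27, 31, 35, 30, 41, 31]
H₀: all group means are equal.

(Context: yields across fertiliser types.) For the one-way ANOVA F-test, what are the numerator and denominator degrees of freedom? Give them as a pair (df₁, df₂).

degrees of freedom = [3, 29]

k = 4 groups, N = 33 total
df = (k−1, N−k) = (4−1, 33−4) = (3, 29)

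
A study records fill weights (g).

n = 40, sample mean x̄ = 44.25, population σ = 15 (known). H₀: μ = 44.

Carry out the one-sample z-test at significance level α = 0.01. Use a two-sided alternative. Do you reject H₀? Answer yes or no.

reject H₀: no

SE = σ/√n = 15/√40 = 2.3717
z = (x̄−μ₀)/SE = (44.25−44)/2.3717 = 0.1054
p-value (two-sided) = 0.91605
At α=0.01: p ≥ α → fail to reject H₀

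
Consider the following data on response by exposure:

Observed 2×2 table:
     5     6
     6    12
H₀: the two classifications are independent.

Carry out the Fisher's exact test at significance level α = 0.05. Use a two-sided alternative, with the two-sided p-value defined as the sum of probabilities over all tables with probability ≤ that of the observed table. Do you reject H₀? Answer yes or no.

Margins: r₁=11, r₂=18, c₁=11, c₂=18, n=29
p_obs = C(11,5)·C(18,6)/C(29,11); sum pmf over tables with pmf ≤ p_obs
p-value (two-sided) = 0.69645
At α=0.05: p ≥ α → fail to reject H₀

reject H₀: no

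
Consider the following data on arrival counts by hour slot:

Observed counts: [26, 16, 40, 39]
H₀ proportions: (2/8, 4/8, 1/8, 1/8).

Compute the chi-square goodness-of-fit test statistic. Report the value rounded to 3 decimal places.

test statistic = 111.926

n = 121; E_i = n·p_i = [30.25, 60.50, 15.12, 15.12]
χ² = (26−30.25)²/30.25 + (16−60.50)²/60.50 + (40−15.12)²/15.12 + (39−15.12)²/15.12 = 111.9256
df = 3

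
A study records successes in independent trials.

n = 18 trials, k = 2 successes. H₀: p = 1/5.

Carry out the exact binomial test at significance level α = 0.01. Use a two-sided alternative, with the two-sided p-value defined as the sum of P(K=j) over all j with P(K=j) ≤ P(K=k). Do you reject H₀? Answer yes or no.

reject H₀: no

Exact binomial: n=18, k=2, p₀=1/5=0.2000
P(X=j) = C(n,j)·p₀^j·(1−p₀)^(n−j); p = Σ P(X=j) over j with P(X=j) ≤ P(X=2)
p-value (two-sided) = 0.55499
At α=0.01: p ≥ α → fail to reject H₀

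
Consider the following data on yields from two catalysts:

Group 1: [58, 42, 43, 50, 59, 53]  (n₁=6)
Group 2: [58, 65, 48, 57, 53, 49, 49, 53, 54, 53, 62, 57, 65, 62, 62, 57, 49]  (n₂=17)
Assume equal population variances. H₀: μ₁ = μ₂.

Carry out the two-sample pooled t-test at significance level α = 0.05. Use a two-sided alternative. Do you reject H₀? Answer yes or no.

reject H₀: no

x̄₁=50.833, s₁=7.250, n₁=6
x̄₂=56.059, s₂=5.695, n₂=17
s_p² = [5·7.250² + 16·5.695²]/21 = 37.2274
SE = √(s_p²·(1/6+1/17)) = 2.8973
t = (50.833−56.059)/2.8973 = -1.8036
df = 21
p-value (two-sided) = 0.08567
At α=0.05: p ≥ α → fail to reject H₀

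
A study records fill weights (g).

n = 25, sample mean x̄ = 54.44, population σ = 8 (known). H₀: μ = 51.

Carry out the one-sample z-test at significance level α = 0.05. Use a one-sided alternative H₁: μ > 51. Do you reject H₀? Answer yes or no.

SE = σ/√n = 8/√25 = 1.6000
z = (x̄−μ₀)/SE = (54.44−51)/1.6000 = 2.1500
p-value (one-sided, H₁ greater) = 0.01578
At α=0.05: p < α → reject H₀

reject H₀: yes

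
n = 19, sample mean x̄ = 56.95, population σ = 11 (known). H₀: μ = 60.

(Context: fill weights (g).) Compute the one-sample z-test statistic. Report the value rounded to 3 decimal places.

test statistic = -1.209

SE = σ/√n = 11/√19 = 2.5236
z = (x̄−μ₀)/SE = (56.95−60)/2.5236 = -1.2086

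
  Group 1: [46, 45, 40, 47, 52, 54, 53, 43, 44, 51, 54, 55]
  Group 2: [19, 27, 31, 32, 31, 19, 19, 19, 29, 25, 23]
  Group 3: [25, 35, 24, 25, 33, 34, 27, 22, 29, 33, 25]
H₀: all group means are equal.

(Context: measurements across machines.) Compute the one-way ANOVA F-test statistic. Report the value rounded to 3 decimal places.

Group means [48.67, 24.91, 28.36], grand mean 34.412
SSB = Σnᵢ(x̄ᵢ−x̄)² = 3834.114; SSW = ΣΣ(x−x̄ᵢ)² = 788.121
MSB = 3834.114/2 = 1917.0570; MSW = 788.121/31 = 25.4233
F = MSB/MSW = 75.4056
df = (2, 31)

test statistic = 75.406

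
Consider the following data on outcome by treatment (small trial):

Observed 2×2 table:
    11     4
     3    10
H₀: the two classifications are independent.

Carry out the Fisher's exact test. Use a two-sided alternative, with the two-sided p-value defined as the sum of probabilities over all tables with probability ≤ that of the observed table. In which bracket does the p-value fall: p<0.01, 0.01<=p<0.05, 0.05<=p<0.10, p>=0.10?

Margins: r₁=15, r₂=13, c₁=14, c₂=14, n=28
p_obs = C(15,11)·C(13,3)/C(28,14); sum pmf over tables with pmf ≤ p_obs
p-value (two-sided) = 0.02130
→ bracket: 0.01<=p<0.05

p-value bracket: 0.01<=p<0.05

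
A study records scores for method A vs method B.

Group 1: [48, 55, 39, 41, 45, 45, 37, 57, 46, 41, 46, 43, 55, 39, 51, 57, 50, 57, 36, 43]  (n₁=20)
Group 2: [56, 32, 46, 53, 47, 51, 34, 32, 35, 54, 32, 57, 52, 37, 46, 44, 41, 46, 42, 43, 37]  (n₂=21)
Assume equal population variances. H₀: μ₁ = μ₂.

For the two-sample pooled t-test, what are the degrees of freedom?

degrees of freedom = 39

df = n₁ + n₂ − 2 = 20 + 21 − 2 = 39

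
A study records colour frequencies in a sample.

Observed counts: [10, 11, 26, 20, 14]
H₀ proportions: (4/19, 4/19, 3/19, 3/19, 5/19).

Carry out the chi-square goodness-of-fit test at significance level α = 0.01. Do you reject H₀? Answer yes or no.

n = 81; E_i = n·p_i = [17.05, 17.05, 12.79, 12.79, 21.32]
χ² = (10−17.05)²/17.05 + (11−17.05)²/17.05 + (26−12.79)²/12.79 + (20−12.79)²/12.79 + (14−21.32)²/21.32 = 25.2866
df = 4
p-value (upper-tail) = 0.00004
At α=0.01: p < α → reject H₀

reject H₀: yes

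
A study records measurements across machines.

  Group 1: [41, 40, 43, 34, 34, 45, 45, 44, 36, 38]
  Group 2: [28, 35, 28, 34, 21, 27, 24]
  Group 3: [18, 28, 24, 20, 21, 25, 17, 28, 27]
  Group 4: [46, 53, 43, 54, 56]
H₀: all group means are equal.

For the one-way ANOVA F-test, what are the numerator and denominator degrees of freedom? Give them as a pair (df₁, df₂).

degrees of freedom = [3, 27]

k = 4 groups, N = 31 total
df = (k−1, N−k) = (4−1, 31−4) = (3, 27)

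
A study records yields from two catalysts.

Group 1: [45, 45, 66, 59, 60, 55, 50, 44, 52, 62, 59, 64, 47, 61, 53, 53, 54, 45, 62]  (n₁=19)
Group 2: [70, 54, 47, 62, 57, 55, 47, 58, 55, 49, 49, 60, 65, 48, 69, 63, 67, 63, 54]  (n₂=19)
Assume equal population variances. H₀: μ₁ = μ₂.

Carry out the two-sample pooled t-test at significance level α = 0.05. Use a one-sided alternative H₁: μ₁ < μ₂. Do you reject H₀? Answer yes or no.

x̄₁=54.526, s₁=7.137, n₁=19
x̄₂=57.474, s₂=7.508, n₂=19
s_p² = [18·7.137² + 18·7.508²]/36 = 53.6520
SE = √(s_p²·(1/19+1/19)) = 2.3765
t = (54.526−57.474)/2.3765 = -1.2402
df = 36
p-value (one-sided, H₁ less) = 0.11146
At α=0.05: p ≥ α → fail to reject H₀

reject H₀: no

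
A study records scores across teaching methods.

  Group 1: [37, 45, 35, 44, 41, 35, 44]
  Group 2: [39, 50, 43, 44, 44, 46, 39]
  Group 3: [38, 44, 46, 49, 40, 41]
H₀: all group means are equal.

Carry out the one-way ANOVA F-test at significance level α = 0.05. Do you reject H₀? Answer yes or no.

Group means [40.14, 43.57, 43.00], grand mean 42.200
SSB = Σnᵢ(x̄ᵢ−x̄)² = 46.629; SSW = ΣΣ(x−x̄ᵢ)² = 290.571
MSB = 46.629/2 = 23.3143; MSW = 290.571/17 = 17.0924
F = MSB/MSW = 1.3640
df = (2, 17)
p-value (upper-tail) = 0.28223
At α=0.05: p ≥ α → fail to reject H₀

reject H₀: no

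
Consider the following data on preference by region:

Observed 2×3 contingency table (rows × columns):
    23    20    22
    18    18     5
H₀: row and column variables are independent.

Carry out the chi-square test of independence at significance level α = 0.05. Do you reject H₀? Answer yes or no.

Row totals [65, 41], col totals [41, 38, 27], n=106
χ² = (23−25.14)²/25.14 + (20−23.30)²/23.30 + (22−16.56)²/16.56 + (18−15.86)²/15.86 + (18−14.70)²/14.70 + (5−10.44)²/10.44 = 6.3081
df = 2
p-value (upper-tail) = 0.04268
At α=0.05: p < α → reject H₀

reject H₀: yes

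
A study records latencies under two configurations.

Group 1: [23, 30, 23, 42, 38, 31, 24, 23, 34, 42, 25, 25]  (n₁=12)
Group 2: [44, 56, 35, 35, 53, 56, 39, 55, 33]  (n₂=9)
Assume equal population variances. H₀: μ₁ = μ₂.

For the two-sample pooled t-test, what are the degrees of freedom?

degrees of freedom = 19

df = n₁ + n₂ − 2 = 12 + 9 − 2 = 19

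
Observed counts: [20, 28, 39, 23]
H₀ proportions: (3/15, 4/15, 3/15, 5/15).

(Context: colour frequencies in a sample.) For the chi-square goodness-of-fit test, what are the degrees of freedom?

df = k − 1 = 4 − 1 = 3

degrees of freedom = 3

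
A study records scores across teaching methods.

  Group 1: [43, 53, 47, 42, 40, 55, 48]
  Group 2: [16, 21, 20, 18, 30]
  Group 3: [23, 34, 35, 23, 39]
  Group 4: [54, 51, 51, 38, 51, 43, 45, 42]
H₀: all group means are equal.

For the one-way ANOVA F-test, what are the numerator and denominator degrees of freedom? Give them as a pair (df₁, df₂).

degrees of freedom = [3, 21]

k = 4 groups, N = 25 total
df = (k−1, N−k) = (4−1, 25−4) = (3, 21)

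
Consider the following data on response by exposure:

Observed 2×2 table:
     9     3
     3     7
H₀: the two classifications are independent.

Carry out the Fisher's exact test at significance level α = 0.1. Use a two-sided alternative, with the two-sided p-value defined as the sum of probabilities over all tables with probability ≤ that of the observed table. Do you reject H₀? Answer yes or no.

Margins: r₁=12, r₂=10, c₁=12, c₂=10, n=22
p_obs = C(12,9)·C(10,3)/C(22,12); sum pmf over tables with pmf ≤ p_obs
p-value (two-sided) = 0.08356
At α=0.1: p < α → reject H₀

reject H₀: yes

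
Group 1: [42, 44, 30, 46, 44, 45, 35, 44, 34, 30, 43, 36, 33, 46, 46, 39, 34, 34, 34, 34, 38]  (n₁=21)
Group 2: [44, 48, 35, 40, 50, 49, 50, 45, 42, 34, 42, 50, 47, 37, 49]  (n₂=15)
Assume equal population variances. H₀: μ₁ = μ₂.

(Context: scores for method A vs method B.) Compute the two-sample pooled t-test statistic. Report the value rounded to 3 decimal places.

x̄₁=38.619, s₁=5.608, n₁=21
x̄₂=44.133, s₂=5.592, n₂=15
s_p² = [20·5.608² + 14·5.592²]/34 = 31.3731
SE = √(s_p²·(1/21+1/15)) = 1.8935
t = (38.619−44.133)/1.8935 = -2.9122
df = 34

test statistic = -2.912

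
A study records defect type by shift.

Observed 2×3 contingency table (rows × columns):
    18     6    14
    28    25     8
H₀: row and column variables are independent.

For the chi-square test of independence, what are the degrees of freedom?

df = (r−1)(c−1) = (2−1)·(3−1) = 2

degrees of freedom = 2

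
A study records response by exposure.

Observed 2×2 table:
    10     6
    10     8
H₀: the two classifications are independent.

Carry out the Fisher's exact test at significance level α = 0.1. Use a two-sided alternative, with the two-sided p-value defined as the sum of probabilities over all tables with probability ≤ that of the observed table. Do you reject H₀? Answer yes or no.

reject H₀: no

Margins: r₁=16, r₂=18, c₁=20, c₂=14, n=34
p_obs = C(16,10)·C(18,10)/C(34,20); sum pmf over tables with pmf ≤ p_obs
p-value (two-sided) = 0.73845
At α=0.1: p ≥ α → fail to reject H₀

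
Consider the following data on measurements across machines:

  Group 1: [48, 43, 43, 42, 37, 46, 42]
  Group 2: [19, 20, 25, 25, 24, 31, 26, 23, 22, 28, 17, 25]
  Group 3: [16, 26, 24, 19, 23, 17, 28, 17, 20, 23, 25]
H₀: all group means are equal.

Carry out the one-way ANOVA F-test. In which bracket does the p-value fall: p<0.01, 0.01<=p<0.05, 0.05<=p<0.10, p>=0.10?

Group means [43.00, 23.75, 21.64], grand mean 27.467
SSB = Σnᵢ(x̄ᵢ−x̄)² = 2228.671; SSW = ΣΣ(x−x̄ᵢ)² = 402.795
MSB = 2228.671/2 = 1114.3356; MSW = 402.795/27 = 14.9184
F = MSB/MSW = 74.6956
df = (2, 27)
p-value (upper-tail) = 0.00000
→ bracket: p<0.01

p-value bracket: p<0.01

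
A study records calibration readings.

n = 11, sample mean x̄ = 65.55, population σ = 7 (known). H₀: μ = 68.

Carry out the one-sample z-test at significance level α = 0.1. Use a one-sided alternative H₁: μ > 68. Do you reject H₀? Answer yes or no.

SE = σ/√n = 7/√11 = 2.1106
z = (x̄−μ₀)/SE = (65.55−68)/2.1106 = -1.1608
p-value (one-sided, H₁ greater) = 0.87714
At α=0.1: p ≥ α → fail to reject H₀

reject H₀: no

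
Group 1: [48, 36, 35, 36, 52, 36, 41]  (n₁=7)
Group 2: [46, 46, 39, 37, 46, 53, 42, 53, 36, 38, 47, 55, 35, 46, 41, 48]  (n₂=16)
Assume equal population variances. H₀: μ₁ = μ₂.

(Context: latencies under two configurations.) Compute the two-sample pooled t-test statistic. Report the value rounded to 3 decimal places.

x̄₁=40.571, s₁=6.828, n₁=7
x̄₂=44.250, s₂=6.277, n₂=16
s_p² = [6·6.828² + 15·6.277²]/21 = 41.4626
SE = √(s_p²·(1/7+1/16)) = 2.9180
t = (40.571−44.250)/2.9180 = -1.2607
df = 21

test statistic = -1.261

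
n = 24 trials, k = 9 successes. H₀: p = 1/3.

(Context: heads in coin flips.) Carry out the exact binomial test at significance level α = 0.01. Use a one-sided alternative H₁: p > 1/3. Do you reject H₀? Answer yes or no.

Exact binomial: n=24, k=9, p₀=1/3=0.3333
P(X≥9) from Σ C(n,i)·p₀^i·(1−p₀)^(n−i)
p-value (one-sided, H₁ greater) = 0.40553
At α=0.01: p ≥ α → fail to reject H₀

reject H₀: no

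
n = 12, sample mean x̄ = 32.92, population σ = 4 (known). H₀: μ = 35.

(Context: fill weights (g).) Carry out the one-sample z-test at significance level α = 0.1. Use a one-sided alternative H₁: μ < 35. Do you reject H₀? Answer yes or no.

SE = σ/√n = 4/√12 = 1.1547
z = (x̄−μ₀)/SE = (32.92−35)/1.1547 = -1.8013
p-value (one-sided, H₁ less) = 0.03583
At α=0.1: p < α → reject H₀

reject H₀: yes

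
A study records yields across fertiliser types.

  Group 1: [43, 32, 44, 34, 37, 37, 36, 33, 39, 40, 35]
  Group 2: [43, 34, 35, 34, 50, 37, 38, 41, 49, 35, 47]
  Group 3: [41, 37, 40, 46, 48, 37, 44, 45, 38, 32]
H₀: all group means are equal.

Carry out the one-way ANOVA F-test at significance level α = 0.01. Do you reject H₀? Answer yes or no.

Group means [37.27, 40.27, 40.80], grand mean 39.406
SSB = Σnᵢ(x̄ᵢ−x̄)² = 77.755; SSW = ΣΣ(x−x̄ᵢ)² = 747.964
MSB = 77.755/2 = 38.8776; MSW = 747.964/29 = 25.7918
F = MSB/MSW = 1.5074
df = (2, 29)
p-value (upper-tail) = 0.23834
At α=0.01: p ≥ α → fail to reject H₀

reject H₀: no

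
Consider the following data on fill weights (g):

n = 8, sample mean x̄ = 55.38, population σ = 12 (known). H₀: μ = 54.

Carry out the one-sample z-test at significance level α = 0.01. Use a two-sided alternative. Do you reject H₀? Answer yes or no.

SE = σ/√n = 12/√8 = 4.2426
z = (x̄−μ₀)/SE = (55.38−54)/4.2426 = 0.3253
p-value (two-sided) = 0.74498
At α=0.01: p ≥ α → fail to reject H₀

reject H₀: no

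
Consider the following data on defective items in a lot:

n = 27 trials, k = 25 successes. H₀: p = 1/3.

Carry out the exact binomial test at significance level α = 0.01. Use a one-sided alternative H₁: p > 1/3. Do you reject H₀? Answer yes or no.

Exact binomial: n=27, k=25, p₀=1/3=0.3333
P(X≥25) from Σ C(n,i)·p₀^i·(1−p₀)^(n−i)
p-value (one-sided, H₁ greater) = 0.00000
At α=0.01: p < α → reject H₀

reject H₀: yes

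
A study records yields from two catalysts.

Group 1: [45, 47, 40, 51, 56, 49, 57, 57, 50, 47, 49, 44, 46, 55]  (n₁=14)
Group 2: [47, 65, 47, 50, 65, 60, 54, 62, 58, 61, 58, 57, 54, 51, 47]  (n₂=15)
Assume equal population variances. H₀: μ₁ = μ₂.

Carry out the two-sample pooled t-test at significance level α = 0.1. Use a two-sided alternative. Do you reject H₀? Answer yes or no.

x̄₁=49.500, s₁=5.215, n₁=14
x̄₂=55.733, s₂=6.319, n₂=15
s_p² = [13·5.215² + 14·6.319²]/27 = 33.7938
SE = √(s_p²·(1/14+1/15)) = 2.1603
t = (49.500−55.733)/2.1603 = -2.8854
df = 27
p-value (two-sided) = 0.00759
At α=0.1: p < α → reject H₀

reject H₀: yes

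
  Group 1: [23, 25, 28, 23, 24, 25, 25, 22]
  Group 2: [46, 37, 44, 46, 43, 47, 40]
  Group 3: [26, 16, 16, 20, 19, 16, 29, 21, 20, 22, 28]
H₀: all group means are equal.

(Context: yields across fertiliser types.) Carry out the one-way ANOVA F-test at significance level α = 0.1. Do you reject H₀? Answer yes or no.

Group means [24.38, 43.29, 21.18], grand mean 28.115
SSB = Σnᵢ(x̄ᵢ−x̄)² = 2251.714; SSW = ΣΣ(x−x̄ᵢ)² = 322.940
MSB = 2251.714/2 = 1125.8570; MSW = 322.940/23 = 14.0409
F = MSB/MSW = 80.1843
df = (2, 23)
p-value (upper-tail) = 0.00000
At α=0.1: p < α → reject H₀

reject H₀: yes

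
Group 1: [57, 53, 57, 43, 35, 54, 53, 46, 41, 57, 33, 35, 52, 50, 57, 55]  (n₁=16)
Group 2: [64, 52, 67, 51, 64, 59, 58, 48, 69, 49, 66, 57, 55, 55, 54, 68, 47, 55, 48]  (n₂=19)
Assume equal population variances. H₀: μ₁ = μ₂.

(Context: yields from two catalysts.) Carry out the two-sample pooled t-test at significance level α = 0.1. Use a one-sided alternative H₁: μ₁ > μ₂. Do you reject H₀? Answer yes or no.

reject H₀: no

x̄₁=48.625, s₁=8.617, n₁=16
x̄₂=57.158, s₂=7.290, n₂=19
s_p² = [15·8.617² + 18·7.290²]/33 = 62.7356
SE = √(s_p²·(1/16+1/19)) = 2.6875
t = (48.625−57.158)/2.6875 = -3.1750
df = 33
p-value (one-sided, H₁ greater) = 0.99838
At α=0.1: p ≥ α → fail to reject H₀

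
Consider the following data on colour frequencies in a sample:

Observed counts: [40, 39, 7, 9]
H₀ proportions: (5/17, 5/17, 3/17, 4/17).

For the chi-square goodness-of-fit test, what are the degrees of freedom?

degrees of freedom = 3

df = k − 1 = 4 − 1 = 3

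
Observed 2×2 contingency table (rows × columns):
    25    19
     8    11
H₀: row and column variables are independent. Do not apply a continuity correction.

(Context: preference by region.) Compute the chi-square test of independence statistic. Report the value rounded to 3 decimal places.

Row totals [44, 19], col totals [33, 30], n=63
χ² = (25−23.05)²/23.05 + (19−20.95)²/20.95 + (8−9.95)²/9.95 + (11−9.05)²/9.05 = 1.1516
df = 1

test statistic = 1.152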